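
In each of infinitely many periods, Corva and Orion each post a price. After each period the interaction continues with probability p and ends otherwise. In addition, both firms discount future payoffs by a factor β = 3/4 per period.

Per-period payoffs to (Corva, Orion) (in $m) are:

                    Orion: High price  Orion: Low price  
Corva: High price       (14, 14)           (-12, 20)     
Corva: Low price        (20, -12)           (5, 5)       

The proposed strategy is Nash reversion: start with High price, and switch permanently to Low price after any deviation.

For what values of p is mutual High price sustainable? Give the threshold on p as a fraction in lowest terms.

With continuation probability p and discount β, the effective per-period discount factor is βp.
Grim-trigger IC: βp ≥ (20−14)/(20−5) = 2/5.
So p ≥ (2/5)/(3/4) = 8/15.

8/15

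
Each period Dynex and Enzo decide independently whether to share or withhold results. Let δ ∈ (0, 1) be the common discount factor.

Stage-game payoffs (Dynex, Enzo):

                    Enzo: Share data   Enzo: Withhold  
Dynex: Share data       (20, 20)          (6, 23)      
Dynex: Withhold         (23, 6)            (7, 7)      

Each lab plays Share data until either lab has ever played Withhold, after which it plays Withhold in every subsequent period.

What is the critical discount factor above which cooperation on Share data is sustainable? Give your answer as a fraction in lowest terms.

3/16

Cooperation forever yields 20 each period: 20/(1−δ).
Deviating yields 23 once, then 7 forever: 23 + 7δ/(1−δ).
No profitable deviation requires 20/(1−δ) ≥ 23 + 7δ/(1−δ).
Multiplying by (1−δ): 20 ≥ 23(1−δ) + 7δ = 23 − 16δ.
So 16δ ≥ 3, i.e. δ ≥ 3/16.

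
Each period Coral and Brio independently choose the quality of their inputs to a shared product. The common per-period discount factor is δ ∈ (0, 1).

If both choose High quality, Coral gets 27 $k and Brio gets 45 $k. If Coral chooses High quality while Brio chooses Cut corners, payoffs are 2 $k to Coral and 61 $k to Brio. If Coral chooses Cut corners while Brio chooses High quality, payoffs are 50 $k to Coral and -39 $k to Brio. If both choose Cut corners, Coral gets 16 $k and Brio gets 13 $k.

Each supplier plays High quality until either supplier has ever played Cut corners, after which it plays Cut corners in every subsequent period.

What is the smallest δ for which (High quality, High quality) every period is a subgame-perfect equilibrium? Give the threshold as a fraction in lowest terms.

23/34

Coral: cooperation gives 27 each period; deviation gives 50 once then 16 forever.
  27/(1−δ) ≥ 50 + 16δ/(1−δ) ⇒ δ ≥ 23/34.
Brio: cooperation gives 45 each period; deviation gives 61 once then 13 forever.
  δ ≥ 16/48 = 1/3.
Both must hold, so the binding constraint is Coral's: δ ≥ 23/34.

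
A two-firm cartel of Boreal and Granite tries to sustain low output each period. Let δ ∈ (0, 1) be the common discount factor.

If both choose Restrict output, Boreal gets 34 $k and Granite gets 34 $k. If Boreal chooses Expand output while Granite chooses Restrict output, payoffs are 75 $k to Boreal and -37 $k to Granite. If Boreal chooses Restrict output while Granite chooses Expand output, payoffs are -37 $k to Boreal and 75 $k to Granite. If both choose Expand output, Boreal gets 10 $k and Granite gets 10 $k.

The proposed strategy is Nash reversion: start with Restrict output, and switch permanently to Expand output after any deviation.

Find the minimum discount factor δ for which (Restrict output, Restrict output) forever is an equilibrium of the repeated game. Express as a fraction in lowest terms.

One-period gain from deviating is 75 − 34 = 41. The loss is 34 − 10 = 24 in every subsequent period, with present value 24·δ/(1−δ).
Deviation is unprofitable when 24·δ/(1−δ) ≥ 41, i.e. δ/(1−δ) ≥ 41/24.
Equivalently δ ≥ 41/(41+24) = 41/65.

41/65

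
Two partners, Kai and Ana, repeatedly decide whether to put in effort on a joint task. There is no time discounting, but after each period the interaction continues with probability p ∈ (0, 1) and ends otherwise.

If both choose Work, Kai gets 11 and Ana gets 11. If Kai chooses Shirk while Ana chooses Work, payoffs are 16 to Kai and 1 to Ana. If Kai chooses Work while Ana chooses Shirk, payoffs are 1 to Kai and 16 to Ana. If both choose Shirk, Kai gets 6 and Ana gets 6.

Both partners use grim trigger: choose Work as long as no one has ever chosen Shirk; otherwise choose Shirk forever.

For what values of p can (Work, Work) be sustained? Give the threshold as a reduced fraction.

1/2

Expected cooperation value is 11 + p·11 + p²·11 + … = 11/(1−p); deviation gives 16 + p·6/(1−p).
11 ≥ 16(1−p) + 6p ⇒ 10p ≥ 5 ⇒ p ≥ 5/10 = 1/2.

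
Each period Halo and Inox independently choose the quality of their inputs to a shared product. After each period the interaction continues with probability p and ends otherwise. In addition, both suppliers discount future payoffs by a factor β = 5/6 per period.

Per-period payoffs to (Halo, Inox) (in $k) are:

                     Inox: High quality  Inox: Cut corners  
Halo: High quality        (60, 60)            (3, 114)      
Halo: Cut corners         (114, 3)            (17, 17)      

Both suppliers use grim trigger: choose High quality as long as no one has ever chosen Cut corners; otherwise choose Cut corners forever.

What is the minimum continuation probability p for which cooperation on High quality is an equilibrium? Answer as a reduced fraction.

324/485

Expected continuation weight on next period's payoff is β·p = 5/6·p, which plays the role of the discount factor.
Cooperation requires 5/6·p ≥ (114−60)/(114−17) = 54/97, hence p ≥ 324/485.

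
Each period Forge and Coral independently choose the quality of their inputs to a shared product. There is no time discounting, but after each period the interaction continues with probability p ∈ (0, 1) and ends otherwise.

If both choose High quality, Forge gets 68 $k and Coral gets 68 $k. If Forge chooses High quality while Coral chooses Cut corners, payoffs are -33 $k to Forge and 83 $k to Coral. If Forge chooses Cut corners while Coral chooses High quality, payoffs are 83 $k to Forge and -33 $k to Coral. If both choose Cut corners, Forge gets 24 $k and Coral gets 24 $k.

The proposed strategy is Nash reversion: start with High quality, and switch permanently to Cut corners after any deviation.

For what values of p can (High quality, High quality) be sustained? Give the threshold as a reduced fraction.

15/59

Expected cooperation value is 68 + p·68 + p²·68 + … = 68/(1−p); deviation gives 83 + p·24/(1−p).
68 ≥ 83(1−p) + 24p ⇒ 59p ≥ 15 ⇒ p ≥ 15/59.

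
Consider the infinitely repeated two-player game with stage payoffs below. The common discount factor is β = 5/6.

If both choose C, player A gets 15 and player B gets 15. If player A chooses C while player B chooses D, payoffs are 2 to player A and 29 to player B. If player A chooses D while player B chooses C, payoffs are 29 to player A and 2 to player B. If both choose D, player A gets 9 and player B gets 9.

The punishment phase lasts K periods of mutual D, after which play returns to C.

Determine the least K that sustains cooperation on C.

IC: β(1−β^K)/(1−β) ≥ (29−15)/(15−9) = 7/3.
With β = 5/6: need 1 − β^K ≥ 7/3·(1−5/6)/(5/6), i.e. β^K ≤ 0.5333.
Since (5/6)^3 = 0.5787 and (5/6)^4 = 0.4823, the smallest such K is 4.

4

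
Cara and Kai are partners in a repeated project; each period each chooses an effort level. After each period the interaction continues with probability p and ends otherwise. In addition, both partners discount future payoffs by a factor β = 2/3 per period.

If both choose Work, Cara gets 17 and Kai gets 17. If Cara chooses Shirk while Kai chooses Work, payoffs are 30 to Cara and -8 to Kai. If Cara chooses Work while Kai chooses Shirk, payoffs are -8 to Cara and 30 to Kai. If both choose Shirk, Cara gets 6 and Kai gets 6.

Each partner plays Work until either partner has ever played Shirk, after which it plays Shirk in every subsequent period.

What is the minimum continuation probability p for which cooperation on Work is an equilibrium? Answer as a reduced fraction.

13/16

With continuation probability p and discount β, the effective per-period discount factor is βp.
Grim-trigger IC: βp ≥ (30−17)/(30−6) = 13/24.
So p ≥ (13/24)/(2/3) = 13/16.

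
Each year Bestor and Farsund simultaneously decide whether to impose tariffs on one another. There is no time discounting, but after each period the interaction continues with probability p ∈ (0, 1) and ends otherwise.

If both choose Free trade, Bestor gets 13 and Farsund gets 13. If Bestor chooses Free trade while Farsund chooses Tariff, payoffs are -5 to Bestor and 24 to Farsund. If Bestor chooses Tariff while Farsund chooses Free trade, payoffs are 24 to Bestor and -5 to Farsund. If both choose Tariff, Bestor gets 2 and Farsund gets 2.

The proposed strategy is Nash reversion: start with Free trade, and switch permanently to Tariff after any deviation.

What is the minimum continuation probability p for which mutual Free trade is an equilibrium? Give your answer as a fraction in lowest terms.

1/2

With no time discounting, the continuation probability p plays the role of the discount factor.
Grim-trigger IC: 13/(1−p) ≥ 24 + 2p/(1−p) ⇒ p ≥ (24−13)/(24−2) = 1/2.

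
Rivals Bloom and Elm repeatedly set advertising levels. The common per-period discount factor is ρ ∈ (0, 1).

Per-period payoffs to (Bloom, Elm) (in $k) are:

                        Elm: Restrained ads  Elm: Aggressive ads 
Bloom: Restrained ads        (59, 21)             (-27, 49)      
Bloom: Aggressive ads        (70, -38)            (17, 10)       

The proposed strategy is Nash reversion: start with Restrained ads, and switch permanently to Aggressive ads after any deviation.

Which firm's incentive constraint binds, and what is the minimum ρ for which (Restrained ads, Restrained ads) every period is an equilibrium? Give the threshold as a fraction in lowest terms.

Elm; ρ ≥ 28/39

Bloom's threshold: (70−59)/(70−17) = 11/53.
Elm's threshold: (49−21)/(49−10) = 28/39.
11/53 < 28/39, so Elm binds and ρ* = 28/39.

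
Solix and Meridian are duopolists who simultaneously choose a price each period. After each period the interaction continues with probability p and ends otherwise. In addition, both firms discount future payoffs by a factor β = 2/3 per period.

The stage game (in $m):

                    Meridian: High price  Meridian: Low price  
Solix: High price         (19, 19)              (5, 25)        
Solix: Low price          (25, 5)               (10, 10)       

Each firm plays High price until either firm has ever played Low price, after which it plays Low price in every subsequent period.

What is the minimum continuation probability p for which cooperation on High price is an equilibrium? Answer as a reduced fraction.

3/5

With continuation probability p and discount β, the effective per-period discount factor is βp.
Grim-trigger IC: βp ≥ (25−19)/(25−10) = 2/5.
So p ≥ (2/5)/(2/3) = 3/5.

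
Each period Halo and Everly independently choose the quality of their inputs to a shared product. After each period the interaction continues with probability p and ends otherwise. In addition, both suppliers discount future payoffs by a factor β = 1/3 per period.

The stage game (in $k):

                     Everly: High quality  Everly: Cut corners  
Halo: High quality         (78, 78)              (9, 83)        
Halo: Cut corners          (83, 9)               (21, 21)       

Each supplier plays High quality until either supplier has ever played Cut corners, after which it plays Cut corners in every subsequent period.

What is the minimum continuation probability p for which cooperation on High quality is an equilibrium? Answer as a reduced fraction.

15/62

Expected continuation weight on next period's payoff is β·p = 1/3·p, which plays the role of the discount factor.
Cooperation requires 1/3·p ≥ (83−78)/(83−21) = 5/62, hence p ≥ 15/62.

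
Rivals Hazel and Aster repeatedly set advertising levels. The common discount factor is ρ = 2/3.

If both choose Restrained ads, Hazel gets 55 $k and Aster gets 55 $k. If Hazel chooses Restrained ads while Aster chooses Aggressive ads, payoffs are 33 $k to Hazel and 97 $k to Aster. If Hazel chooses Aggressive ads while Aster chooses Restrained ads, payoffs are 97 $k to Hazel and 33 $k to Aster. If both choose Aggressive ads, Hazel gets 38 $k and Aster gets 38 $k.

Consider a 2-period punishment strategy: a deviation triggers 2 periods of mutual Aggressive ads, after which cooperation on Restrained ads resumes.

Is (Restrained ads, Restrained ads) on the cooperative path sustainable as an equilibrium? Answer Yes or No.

No

IC: ρ+…+ρ^2 ≥ (97−55)/(55−38) = 42/17.
At ρ = 2/3: partial sum = 1.1111 < 2.4706. Cooperation not sustainable.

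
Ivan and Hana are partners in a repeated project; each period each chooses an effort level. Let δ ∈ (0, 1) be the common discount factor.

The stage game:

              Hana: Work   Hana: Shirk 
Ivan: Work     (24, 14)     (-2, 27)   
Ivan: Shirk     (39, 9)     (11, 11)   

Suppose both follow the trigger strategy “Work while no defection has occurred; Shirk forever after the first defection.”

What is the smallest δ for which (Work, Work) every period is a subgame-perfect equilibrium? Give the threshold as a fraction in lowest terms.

13/16

Ivan's threshold: (39−24)/(39−11) = 15/28.
Hana's threshold: (27−14)/(27−11) = 13/16.
15/28 < 13/16, so Hana binds and δ* = 13/16.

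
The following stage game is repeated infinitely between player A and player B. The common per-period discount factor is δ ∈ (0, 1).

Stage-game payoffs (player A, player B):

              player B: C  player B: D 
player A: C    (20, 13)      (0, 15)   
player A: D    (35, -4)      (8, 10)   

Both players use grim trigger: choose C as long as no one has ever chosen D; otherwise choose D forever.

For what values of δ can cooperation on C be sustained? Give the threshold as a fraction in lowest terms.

5/9

player A's threshold: (35−20)/(35−8) = 5/9.
player B's threshold: (15−13)/(15−10) = 2/5.
5/9 > 2/5, so player A binds and δ* = 5/9.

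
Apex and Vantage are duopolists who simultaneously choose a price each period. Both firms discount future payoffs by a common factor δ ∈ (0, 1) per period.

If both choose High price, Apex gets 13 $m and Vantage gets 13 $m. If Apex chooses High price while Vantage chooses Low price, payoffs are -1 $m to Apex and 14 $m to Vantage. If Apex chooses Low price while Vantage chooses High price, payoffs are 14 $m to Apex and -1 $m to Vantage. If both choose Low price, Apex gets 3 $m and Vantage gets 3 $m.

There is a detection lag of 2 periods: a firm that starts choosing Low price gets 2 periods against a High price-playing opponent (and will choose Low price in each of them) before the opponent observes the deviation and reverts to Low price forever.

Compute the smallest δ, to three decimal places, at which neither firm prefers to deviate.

A deviator earns 14 for 2 periods, then 3 forever; cooperating earns 13 forever. Multiplying the IC by (1−δ):
13 ≥ 14(1−δ^2) + 3δ^2, so 11·δ^2 ≥ 1 and δ^2 ≥ 1/11.
δ ≥ (1/11)^(1/2) ≈ 0.302.

0.302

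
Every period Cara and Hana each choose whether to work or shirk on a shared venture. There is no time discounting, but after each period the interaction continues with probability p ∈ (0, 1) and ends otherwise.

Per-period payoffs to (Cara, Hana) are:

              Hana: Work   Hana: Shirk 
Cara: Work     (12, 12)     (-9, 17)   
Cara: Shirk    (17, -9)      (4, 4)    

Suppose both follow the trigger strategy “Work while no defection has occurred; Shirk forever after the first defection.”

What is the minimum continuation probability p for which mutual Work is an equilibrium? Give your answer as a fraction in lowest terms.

With no time discounting, the continuation probability p plays the role of the discount factor.
Grim-trigger IC: 12/(1−p) ≥ 17 + 4p/(1−p) ⇒ p ≥ (17−12)/(17−4) = 5/13.

5/13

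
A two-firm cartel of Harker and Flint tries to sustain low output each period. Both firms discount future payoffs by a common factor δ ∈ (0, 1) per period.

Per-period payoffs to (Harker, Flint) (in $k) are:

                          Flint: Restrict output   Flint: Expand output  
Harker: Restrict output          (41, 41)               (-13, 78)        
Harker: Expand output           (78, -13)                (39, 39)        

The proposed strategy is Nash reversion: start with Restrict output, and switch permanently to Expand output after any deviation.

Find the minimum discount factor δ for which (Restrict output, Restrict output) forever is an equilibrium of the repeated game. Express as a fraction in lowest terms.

Cooperation forever yields 41 each period: 41/(1−δ).
Deviating yields 78 once, then 39 forever: 78 + 39δ/(1−δ).
No profitable deviation requires 41/(1−δ) ≥ 78 + 39δ/(1−δ).
Multiplying by (1−δ): 41 ≥ 78(1−δ) + 39δ = 78 − 39δ.
So 39δ ≥ 37, i.e. δ ≥ 37/39.

37/39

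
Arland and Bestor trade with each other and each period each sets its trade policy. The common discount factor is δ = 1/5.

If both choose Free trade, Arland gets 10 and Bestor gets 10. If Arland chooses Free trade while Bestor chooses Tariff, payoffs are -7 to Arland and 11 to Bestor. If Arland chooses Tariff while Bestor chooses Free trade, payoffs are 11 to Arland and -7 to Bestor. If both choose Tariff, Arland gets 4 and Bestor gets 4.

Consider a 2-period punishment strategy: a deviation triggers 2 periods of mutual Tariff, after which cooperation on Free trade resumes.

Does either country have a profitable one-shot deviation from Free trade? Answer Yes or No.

Comparing payoff streams over the 3 periods until play realigns: cooperate → 10(1+δ+…+δ^2); deviate → 11 + 4(δ+…+δ^2).
Cooperation is sustained iff (10−4)(δ+…+δ^2) ≥ 11−10.
δ+…+δ^2 = 1/5·(1−(1/5)^2)/(1−1/5) = 0.2400, and (11−10)/(10−4) = 0.1667.
0.2400 ≥ 0.1667, so cooperation is sustainable.

No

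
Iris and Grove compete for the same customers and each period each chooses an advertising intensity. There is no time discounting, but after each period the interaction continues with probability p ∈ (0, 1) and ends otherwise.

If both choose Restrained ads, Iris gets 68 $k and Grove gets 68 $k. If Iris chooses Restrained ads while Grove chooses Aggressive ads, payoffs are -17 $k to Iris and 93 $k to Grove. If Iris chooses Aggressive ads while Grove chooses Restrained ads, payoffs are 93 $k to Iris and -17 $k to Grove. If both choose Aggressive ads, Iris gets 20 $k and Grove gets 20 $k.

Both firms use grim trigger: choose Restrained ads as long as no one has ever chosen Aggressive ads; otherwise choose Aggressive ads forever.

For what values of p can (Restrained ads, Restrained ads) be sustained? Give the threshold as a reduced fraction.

Expected cooperation value is 68 + p·68 + p²·68 + … = 68/(1−p); deviation gives 93 + p·20/(1−p).
68 ≥ 93(1−p) + 20p ⇒ 73p ≥ 25 ⇒ p ≥ 25/73.

25/73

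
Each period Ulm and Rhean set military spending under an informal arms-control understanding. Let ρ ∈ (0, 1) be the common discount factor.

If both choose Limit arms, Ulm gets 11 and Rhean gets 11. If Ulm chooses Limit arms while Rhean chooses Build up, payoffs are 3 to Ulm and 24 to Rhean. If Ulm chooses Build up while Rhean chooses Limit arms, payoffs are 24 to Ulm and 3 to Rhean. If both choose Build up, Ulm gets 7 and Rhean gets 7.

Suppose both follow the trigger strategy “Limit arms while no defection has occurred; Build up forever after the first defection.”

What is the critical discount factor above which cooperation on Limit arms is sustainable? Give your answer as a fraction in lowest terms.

One-period gain from deviating is 24 − 11 = 13. The loss is 11 − 7 = 4 in every subsequent period, with present value 4·ρ/(1−ρ).
Deviation is unprofitable when 4·ρ/(1−ρ) ≥ 13, i.e. ρ/(1−ρ) ≥ 13/4.
Equivalently ρ ≥ 13/(13+4) = 13/17.

13/17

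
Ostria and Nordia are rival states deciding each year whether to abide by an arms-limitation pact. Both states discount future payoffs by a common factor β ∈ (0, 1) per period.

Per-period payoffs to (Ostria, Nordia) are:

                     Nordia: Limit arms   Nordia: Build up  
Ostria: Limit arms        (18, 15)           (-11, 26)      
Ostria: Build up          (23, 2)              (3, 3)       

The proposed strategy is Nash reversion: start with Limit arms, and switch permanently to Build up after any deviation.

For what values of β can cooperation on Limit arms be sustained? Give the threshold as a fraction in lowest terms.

11/23

Ostria's threshold: (23−18)/(23−3) = 1/4.
Nordia's threshold: (26−15)/(26−3) = 11/23.
1/4 < 11/23, so Nordia binds and β* = 11/23.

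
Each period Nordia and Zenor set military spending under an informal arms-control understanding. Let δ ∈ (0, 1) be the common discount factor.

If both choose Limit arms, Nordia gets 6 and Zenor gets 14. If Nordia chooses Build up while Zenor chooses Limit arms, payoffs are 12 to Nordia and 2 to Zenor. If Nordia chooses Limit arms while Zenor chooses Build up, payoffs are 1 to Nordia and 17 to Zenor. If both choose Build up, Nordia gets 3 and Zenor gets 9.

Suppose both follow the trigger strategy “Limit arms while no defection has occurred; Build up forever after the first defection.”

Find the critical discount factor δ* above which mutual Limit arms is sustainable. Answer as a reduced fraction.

2/3

Nordia: cooperation gives 6 each period; deviation gives 12 once then 3 forever.
  6/(1−δ) ≥ 12 + 3δ/(1−δ) ⇒ δ ≥ 6/9 = 2/3.
Zenor: cooperation gives 14 each period; deviation gives 17 once then 9 forever.
  δ ≥ 3/8.
Both must hold, so the binding constraint is Nordia's: δ ≥ 2/3.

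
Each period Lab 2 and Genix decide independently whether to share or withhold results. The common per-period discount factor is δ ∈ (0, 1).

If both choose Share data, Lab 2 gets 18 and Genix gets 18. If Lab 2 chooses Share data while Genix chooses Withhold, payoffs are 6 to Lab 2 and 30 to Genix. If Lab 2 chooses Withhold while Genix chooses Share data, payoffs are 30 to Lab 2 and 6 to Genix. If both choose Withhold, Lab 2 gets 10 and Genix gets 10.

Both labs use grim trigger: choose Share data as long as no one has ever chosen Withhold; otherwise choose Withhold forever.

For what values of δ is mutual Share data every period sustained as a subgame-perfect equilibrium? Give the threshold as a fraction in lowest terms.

3/5

Cooperation forever yields 18 each period: 18/(1−δ).
Deviating yields 30 once, then 10 forever: 30 + 10δ/(1−δ).
No profitable deviation requires 18/(1−δ) ≥ 30 + 10δ/(1−δ).
Multiplying by (1−δ): 18 ≥ 30(1−δ) + 10δ = 30 − 20δ.
So 20δ ≥ 12, i.e. δ ≥ 12/20 = 3/5.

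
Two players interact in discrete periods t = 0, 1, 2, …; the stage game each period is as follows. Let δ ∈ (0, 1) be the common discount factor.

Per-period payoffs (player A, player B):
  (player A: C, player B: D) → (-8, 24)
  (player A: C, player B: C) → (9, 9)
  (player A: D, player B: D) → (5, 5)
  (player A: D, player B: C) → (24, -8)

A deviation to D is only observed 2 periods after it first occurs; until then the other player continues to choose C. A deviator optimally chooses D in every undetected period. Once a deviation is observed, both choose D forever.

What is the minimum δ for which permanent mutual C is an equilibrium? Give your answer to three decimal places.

Deviating for the 2 undetected periods gains 24−9 = 15 per period over cooperation, then loses 9−5 = 4 per period forever once punishment starts.
Gain: 15(1 + δ + … + δ^1); loss: 4·δ^2/(1−δ).
No profitable deviation ⇔ 15(1−δ^2) ≤ 4·δ^2, i.e. δ^2 ≥ 15/(15+4) = 15/19.
Hence δ ≥ (15/19)^(1/2) ≈ 0.889.

0.889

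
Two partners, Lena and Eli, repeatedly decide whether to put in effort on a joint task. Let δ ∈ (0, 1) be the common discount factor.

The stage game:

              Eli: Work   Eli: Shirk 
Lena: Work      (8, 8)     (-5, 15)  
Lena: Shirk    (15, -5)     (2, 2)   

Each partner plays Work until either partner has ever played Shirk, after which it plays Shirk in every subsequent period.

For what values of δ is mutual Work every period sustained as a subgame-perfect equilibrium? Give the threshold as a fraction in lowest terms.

7/13

Under grim trigger the critical discount factor is (T−C)/(T−P) with T = 15, C = 8, P = 2.
δ* = (15−8)/(15−2) = 7/13.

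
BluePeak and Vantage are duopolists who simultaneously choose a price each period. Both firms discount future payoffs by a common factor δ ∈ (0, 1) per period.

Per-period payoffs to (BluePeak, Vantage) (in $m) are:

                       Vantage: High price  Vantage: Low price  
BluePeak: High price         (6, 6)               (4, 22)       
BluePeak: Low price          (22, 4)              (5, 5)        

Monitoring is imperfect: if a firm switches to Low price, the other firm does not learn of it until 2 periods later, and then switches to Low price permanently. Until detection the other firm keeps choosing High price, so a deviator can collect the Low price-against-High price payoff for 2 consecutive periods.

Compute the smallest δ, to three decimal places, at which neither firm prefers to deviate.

A deviator earns 22 for 2 periods, then 5 forever; cooperating earns 6 forever. Multiplying the IC by (1−δ):
6 ≥ 22(1−δ^2) + 5δ^2, so 17·δ^2 ≥ 16 and δ^2 ≥ 16/17.
δ ≥ (16/17)^(1/2) ≈ 0.970.

0.970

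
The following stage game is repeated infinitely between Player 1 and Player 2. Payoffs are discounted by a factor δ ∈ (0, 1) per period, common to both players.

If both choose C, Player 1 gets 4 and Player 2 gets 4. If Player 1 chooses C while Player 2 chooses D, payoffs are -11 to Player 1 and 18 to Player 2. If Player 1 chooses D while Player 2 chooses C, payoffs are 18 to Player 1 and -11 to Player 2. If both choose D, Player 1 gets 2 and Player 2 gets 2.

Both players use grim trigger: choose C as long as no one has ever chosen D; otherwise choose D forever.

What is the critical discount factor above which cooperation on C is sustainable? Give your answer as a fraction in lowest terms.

Under grim trigger the critical discount factor is (T−C)/(T−P) with T = 18, C = 4, P = 2.
δ* = (18−4)/(18−2) = 14/16 = 7/8.

7/8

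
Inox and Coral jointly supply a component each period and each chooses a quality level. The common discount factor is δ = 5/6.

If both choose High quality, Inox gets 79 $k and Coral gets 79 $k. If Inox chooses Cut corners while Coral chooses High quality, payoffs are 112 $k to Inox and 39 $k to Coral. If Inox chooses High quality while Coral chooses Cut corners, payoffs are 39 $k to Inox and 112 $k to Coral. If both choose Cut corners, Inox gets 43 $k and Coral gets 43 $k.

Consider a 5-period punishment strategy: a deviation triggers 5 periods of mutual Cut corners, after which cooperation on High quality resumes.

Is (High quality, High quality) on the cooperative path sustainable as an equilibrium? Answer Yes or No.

Yes

IC: δ+…+δ^5 ≥ (112−79)/(79−43) = 11/12.
At δ = 5/6: partial sum = 2.9906 ≥ 0.9167. Cooperation sustainable.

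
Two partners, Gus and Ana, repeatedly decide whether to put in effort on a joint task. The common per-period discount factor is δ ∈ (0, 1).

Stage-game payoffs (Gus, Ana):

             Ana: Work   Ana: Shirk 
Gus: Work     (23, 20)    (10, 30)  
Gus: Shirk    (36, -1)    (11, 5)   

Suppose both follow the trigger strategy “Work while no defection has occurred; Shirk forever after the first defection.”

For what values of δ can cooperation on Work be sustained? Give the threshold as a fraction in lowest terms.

Gus's threshold: (36−23)/(36−11) = 13/25.
Ana's threshold: (30−20)/(30−5) = 2/5.
13/25 > 2/5, so Gus binds and δ* = 13/25.

13/25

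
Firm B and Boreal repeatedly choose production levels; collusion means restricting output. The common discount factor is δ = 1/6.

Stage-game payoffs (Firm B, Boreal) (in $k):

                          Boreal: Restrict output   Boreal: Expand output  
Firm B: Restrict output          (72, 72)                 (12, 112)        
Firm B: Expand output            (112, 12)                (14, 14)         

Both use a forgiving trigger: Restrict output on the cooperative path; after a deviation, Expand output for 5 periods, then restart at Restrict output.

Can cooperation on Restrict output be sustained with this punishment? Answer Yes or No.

Comparing payoff streams over the 6 periods until play realigns: cooperate → 72(1+δ+…+δ^5); deviate → 112 + 14(δ+…+δ^5).
Cooperation is sustained iff (72−14)(δ+…+δ^5) ≥ 112−72.
δ+…+δ^5 = 1/6·(1−(1/6)^5)/(1−1/6) = 0.2000, and (112−72)/(72−14) = 0.6897.
0.2000 < 0.6897, so cooperation is not sustainable.

No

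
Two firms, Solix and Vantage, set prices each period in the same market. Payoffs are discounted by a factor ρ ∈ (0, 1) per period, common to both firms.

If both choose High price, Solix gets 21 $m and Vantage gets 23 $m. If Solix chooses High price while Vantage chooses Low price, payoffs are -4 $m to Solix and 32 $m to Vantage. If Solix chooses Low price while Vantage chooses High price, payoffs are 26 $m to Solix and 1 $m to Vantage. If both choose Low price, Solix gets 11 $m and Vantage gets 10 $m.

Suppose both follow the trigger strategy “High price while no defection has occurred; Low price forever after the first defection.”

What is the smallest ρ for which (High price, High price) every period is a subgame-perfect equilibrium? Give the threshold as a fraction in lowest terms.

9/22

For Solix: deviation gain 26−21 = 5, per-period punishment loss 21−11 = 10. IC gives ρ ≥ 5/15 = 1/3.
For Vantage: gain 9, loss 13 per period, so ρ ≥ 9/22.
The tighter constraint is Vantage's, so cooperation needs ρ ≥ 9/22.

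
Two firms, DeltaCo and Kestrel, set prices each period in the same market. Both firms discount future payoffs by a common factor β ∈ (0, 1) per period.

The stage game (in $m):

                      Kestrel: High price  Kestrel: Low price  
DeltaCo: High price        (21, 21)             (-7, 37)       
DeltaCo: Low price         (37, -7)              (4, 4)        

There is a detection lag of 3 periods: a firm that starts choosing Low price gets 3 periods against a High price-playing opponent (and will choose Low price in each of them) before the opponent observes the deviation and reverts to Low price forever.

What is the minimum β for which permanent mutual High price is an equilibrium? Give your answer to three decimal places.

Deviating for the 3 undetected periods gains 37−21 = 16 per period over cooperation, then loses 21−4 = 17 per period forever once punishment starts.
Gain: 16(1 + β + … + β^2); loss: 17·β^3/(1−β).
No profitable deviation ⇔ 16(1−β^3) ≤ 17·β^3, i.e. β^3 ≥ 16/(16+17) = 16/33.
Hence β ≥ (16/33)^(1/3) ≈ 0.786.

0.786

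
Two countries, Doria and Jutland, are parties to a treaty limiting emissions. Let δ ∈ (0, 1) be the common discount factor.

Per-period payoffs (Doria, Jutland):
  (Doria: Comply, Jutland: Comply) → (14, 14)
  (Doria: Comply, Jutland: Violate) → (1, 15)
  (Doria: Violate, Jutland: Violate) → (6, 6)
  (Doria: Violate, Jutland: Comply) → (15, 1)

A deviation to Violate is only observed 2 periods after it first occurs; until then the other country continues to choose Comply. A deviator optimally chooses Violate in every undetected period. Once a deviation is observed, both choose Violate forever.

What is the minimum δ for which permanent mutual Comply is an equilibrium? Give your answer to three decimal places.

0.333

The best deviation is to choose Violate for all 2 undetected periods, earning 15 each, then 6 forever once detected.
Deviation value: 15(1−δ^2)/(1−δ) + 6δ^2/(1−δ); cooperation value: 14/(1−δ).
IC: 14 ≥ 15(1−δ^2) + 6δ^2 = 15 − 9δ^2.
So δ^2 ≥ 1/9, giving δ ≥ (1/9)^(1/2) ≈ 0.333.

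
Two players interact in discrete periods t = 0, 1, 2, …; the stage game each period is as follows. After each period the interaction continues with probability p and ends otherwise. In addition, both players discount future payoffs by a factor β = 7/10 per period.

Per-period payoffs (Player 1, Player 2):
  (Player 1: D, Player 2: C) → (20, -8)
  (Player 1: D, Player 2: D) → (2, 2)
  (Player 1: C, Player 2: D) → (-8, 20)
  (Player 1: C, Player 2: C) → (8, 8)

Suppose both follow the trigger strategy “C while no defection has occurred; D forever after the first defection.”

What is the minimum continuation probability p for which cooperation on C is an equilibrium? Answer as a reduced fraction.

Expected continuation weight on next period's payoff is β·p = 7/10·p, which plays the role of the discount factor.
Cooperation requires 7/10·p ≥ (20−8)/(20−2) = 2/3, hence p ≥ 20/21.

20/21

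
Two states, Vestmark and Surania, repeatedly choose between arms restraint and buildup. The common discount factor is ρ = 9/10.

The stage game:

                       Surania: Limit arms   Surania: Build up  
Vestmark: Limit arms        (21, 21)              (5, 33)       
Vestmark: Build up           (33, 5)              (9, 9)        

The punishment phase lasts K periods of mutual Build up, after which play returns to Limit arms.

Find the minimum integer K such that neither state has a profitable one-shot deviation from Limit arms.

IC: ρ(1−ρ^K)/(1−ρ) ≥ (33−21)/(21−9) = 1.
With ρ = 9/10: need 1 − ρ^K ≥ 1·(1−9/10)/(9/10), i.e. ρ^K ≤ 0.8889.
Since (9/10)^1 = 0.9000 and (9/10)^2 = 0.8100, the smallest such K is 2.

2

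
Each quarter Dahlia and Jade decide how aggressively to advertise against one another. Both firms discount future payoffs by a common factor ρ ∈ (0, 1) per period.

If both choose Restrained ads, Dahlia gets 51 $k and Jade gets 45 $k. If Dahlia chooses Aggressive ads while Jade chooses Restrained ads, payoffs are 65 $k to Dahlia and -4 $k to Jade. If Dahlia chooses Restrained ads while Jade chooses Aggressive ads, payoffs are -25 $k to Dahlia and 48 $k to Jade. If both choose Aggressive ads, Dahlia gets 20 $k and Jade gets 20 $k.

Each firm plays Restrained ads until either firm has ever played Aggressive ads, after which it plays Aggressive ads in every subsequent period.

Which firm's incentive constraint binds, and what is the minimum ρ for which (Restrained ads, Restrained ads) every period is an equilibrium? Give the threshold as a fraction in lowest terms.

Dahlia's threshold: (65−51)/(65−20) = 14/45.
Jade's threshold: (48−45)/(48−20) = 3/28.
14/45 > 3/28, so Dahlia binds and ρ* = 14/45.

Dahlia; ρ ≥ 14/45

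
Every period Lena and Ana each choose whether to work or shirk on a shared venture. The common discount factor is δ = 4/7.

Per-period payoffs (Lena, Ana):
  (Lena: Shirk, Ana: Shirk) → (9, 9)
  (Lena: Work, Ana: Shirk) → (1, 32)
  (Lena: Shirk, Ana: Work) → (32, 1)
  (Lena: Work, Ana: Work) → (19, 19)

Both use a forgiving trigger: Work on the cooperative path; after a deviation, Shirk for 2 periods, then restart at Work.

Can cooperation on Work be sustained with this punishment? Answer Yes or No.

A one-shot deviation gives 32 now, then 9 for 2 periods, then back to 19.
Gain from deviating: (32−19) today; loss: (19−9) in each of the next 2 periods.
No-deviation condition: (19−9)(δ+…+δ^2) ≥ 32−19, i.e. δ+…+δ^2 ≥ 13/10.
At δ = 4/7: δ+…+δ^2 = 0.8980 < 1.3000.
So cooperation is not sustainable.

No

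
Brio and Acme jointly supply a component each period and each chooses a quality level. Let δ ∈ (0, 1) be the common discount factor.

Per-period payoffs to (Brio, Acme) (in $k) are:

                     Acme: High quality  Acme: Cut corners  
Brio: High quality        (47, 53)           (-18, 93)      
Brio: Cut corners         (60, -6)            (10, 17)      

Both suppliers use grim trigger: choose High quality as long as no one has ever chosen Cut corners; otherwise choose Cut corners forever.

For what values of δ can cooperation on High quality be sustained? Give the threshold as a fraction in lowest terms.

For Brio: deviation gain 60−47 = 13, per-period punishment loss 47−10 = 37. IC gives δ ≥ 13/50.
For Acme: gain 40, loss 36 per period, so δ ≥ 40/76 = 10/19.
The tighter constraint is Acme's, so cooperation needs δ ≥ 10/19.

10/19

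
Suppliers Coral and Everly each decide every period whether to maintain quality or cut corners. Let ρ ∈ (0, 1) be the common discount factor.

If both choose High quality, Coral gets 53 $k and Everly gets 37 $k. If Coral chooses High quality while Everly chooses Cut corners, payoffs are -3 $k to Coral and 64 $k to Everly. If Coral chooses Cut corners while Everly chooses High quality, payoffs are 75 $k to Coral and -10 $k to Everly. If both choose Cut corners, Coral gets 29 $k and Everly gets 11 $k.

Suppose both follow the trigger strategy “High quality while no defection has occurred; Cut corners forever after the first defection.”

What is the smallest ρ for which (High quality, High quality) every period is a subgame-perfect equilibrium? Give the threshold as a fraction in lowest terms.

27/53

Coral's threshold: (75−53)/(75−29) = 11/23.
Everly's threshold: (64−37)/(64−11) = 27/53.
11/23 < 27/53, so Everly binds and ρ* = 27/53.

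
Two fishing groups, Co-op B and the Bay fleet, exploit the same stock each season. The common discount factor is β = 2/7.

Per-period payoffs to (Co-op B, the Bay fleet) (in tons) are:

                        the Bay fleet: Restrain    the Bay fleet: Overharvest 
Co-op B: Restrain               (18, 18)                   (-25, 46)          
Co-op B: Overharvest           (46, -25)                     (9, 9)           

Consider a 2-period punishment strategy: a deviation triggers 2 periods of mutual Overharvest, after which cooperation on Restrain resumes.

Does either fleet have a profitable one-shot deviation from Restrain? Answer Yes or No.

A one-shot deviation gives 46 now, then 9 for 2 periods, then back to 18.
Gain from deviating: (46−18) today; loss: (18−9) in each of the next 2 periods.
No-deviation condition: (18−9)(β+…+β^2) ≥ 46−18, i.e. β+…+β^2 ≥ 28/9.
At β = 2/7: β+…+β^2 = 0.3673 < 3.1111.
So cooperation is not sustainable.

Yes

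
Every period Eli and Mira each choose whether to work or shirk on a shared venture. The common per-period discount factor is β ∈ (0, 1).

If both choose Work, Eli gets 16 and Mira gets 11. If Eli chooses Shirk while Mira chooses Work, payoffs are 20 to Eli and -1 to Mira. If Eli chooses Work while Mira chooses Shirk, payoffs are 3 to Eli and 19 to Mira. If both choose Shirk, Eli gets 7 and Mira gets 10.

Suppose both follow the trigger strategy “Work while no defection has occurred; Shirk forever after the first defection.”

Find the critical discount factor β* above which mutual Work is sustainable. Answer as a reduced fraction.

8/9

For Eli: deviation gain 20−16 = 4, per-period punishment loss 16−7 = 9. IC gives β ≥ 4/13.
For Mira: gain 8, loss 1 per period, so β ≥ 8/9.
The tighter constraint is Mira's, so cooperation needs β ≥ 8/9.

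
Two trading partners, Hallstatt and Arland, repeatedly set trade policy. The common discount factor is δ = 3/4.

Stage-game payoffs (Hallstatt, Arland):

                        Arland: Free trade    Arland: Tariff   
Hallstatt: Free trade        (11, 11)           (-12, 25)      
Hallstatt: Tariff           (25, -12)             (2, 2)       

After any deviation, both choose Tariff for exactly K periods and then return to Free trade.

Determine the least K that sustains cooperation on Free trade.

Need Σ_{k=1}^{K} δ^k ≥ (25−11)/(11−2) = 1.5556 at δ = 3/4.
At K = 2 the sum is 1.3125 < 1.5556; at K = 3 it is 1.7344 ≥ 1.5556.
So the minimum punishment length is K = 3.

3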